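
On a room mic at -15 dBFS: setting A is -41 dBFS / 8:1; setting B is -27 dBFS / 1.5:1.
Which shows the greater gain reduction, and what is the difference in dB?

A: overshoot 26 dB → output overshoot 3.25 dB → GR 22.75 dB.
B: overshoot 12 dB → output overshoot 8 dB → GR 4 dB.
A reduces 18.75 dB more.

A, by 18.75 dB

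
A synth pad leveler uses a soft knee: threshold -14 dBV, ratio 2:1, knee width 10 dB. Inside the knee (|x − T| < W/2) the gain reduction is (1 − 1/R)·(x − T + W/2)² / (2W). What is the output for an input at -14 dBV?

-14.625 dBV

x − T + W/2 = -14 − (-14) + 5 = 5.
GR = (1 − 1/2) × 5² / 20 = 0.5 × 25 / 20 = 0.625 dB.
Output = -14 − 0.625 = -14.625 dBV.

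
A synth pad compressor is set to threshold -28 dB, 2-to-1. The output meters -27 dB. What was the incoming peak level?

-26 dB

That's 1 dB above the -28 dB threshold.
Undo the ratio: input overshoot = 1 × 2 = 2 dB, giving input = -26 dB.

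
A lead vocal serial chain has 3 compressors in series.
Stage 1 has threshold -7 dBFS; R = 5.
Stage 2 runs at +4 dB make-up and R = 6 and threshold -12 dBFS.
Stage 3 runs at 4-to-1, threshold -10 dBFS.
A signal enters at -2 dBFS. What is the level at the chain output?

Stage 1: -2 dBFS is 5 dB over -7 dBFS; at 5:1 that becomes 1 dB over, giving -6 dBFS.
Stage 2: -6 dBFS is 6 dB over -12 dBFS; at 6:1 that becomes 1 dB over, giving -11 dBFS; +4 dB make-up → -7 dBFS.
Stage 3: -7 dBFS is 3 dB over -10 dBFS; at 4:1 that becomes 0.75 dB over, giving -9.25 dBFS.

-9.25 dBFS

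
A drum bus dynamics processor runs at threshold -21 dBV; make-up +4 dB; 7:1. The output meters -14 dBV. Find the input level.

0 dBV

Before make-up, the level was -14 − 4 = -18 dBV.
Post-compression overshoot = -18 − (-21) = 3 dB.
Input overshoot = R × output overshoot = 21 dB → input = -21 + 21 = 0 dBV.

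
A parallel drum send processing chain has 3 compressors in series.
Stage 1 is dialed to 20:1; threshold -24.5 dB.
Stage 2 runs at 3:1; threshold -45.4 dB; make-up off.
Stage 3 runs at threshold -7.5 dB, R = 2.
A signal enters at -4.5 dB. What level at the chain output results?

Stage 1: overshoot 20 dB → 20/20 = 1 dB → -23.5 dB.
Stage 2: 21.9 dB above -45.4 dB, reduced 3:1 to 7.3 dB above → -38.1 dB.
Stage 3: -38.1 dB is at or below the -7.5 dB threshold — no compression; output -38.1 dB.

-38.1 dB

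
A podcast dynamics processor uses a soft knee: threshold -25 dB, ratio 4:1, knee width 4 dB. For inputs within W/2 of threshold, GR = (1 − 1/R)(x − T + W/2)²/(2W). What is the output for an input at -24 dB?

x − T + W/2 = -24 − (-25) + 2 = 3.
GR = (1 − 1/4) × 3² / 8 = 0.75 × 9 / 8 = 0.84375 dB.
Output = -24 − 0.84375 = -24.84375 dB.

-24.84375 dB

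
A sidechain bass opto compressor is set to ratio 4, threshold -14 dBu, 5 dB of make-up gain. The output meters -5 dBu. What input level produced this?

2 dBu

Stripping the +5 dB make-up gives -10 dBu at the gain stage.
The compressed level sits -10 − (-14) = 4 dB over threshold.
Input overshoot = R × output overshoot = 16 dB → input = -14 + 16 = 2 dBu.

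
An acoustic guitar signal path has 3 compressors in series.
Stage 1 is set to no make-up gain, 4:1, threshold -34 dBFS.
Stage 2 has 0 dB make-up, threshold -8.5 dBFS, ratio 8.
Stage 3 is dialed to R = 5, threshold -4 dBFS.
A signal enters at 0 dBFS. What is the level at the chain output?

Stage 1: overshoot 34 dB → 34/4 = 8.5 dB → -25.5 dBFS.
Stage 2: -25.5 dBFS ≤ -8.5 dBFS, so stage 2 doesn't engage; output -25.5 dBFS.
Stage 3: below threshold (-25.5 ≤ -4); passes unchanged; output -25.5 dBFS.

-25.5 dBFS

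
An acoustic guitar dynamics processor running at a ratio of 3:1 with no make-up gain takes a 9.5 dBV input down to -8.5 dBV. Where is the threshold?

-17.5 dBV

Input is 27 dB above T (since output overshoot × R = input overshoot: (-8.5 − T)·3 = 9.5 − T gives T = -17.5 dBV).
Check: -17.5 + (9.5 − (-17.5))/3 = -17.5 + 9 = -8.5 dBV. ✓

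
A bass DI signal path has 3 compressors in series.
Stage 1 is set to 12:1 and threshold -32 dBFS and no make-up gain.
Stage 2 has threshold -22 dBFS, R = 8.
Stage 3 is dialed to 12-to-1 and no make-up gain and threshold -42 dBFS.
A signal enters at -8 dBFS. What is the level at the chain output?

Stage 1: 24 dB above -32 dBFS, reduced 12:1 to 2 dB above → -30 dBFS.
Stage 2: below threshold (-30 ≤ -22); passes unchanged; output -30 dBFS.
Stage 3: 12 dB above -42 dBFS, reduced 12:1 to 1 dB above → -41 dBFS.

-41 dBFS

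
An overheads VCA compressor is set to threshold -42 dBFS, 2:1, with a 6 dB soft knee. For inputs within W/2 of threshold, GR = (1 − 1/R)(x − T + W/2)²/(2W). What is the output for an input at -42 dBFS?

x − T + W/2 = -42 − (-42) + 3 = 3.
GR = (1 − 1/2) × 3² / 12 = 0.5 × 9 / 12 = 0.375 dB.
Output = -42 − 0.375 = -42.375 dBFS.

-42.375 dBFS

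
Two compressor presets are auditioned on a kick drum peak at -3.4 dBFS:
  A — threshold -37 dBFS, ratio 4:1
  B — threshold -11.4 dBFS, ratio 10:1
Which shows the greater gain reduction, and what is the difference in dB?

A: 33.6 dB over, compressed to 8.4 dB over, so 25.2 dB of GR.
B: 8 dB over, compressed to 0.8 dB over, so 7.2 dB of GR.
A reduces 18 dB more.

A, by 18 dB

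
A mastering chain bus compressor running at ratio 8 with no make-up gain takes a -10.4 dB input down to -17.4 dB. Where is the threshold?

Gain reduction = -10.4 − (-17.4) = 7 dB; output overshoot = GR / (R − 1) = 7 / 7 = 1 dB.
Threshold = output − output overshoot = -17.4 − 1 = -18.4 dB.

-18.4 dB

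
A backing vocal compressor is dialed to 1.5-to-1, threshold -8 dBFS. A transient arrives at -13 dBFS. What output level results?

-13 dBFS is 5 dB below the -8 dBFS threshold, so no gain reduction is applied.
Output = input = -13 dBFS.

-13 dBFS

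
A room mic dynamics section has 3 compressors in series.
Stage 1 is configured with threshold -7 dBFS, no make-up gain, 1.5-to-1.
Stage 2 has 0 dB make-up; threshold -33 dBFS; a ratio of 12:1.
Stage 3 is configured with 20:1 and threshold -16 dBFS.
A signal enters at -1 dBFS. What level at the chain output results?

Stage 1: overshoot 6 dB → 6/1.5 = 4 dB → -3 dBFS.
Stage 2: -3 dBFS is 30 dB over -33 dBFS; at 12:1 that becomes 2.5 dB over, giving -30.5 dBFS.
Stage 3: below threshold (-30.5 ≤ -16); passes unchanged; output -30.5 dBFS.

-30.5 dBFS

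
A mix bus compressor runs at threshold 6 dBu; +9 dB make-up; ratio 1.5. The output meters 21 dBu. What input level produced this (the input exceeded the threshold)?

15 dBu

Stripping the +9 dB make-up gives 12 dBu at the gain stage.
The compressed level sits 12 − 6 = 6 dB over threshold.
Before 1.5:1 compression the overshoot was 6 × 1.5 = 9 dB, so input = 6 + 9 = 15 dBu.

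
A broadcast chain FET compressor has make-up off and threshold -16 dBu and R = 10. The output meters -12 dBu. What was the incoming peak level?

24 dBu

The compressed level sits -12 − (-16) = 4 dB over threshold.
Before 10:1 compression the overshoot was 4 × 10 = 40 dB, so input = -16 + 40 = 24 dBu.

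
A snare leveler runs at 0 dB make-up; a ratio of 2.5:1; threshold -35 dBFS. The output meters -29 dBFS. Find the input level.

Post-compression overshoot = -29 − (-35) = 6 dB.
Input overshoot = R × output overshoot = 15 dB → input = -35 + 15 = -20 dBFS.

-20 dBFS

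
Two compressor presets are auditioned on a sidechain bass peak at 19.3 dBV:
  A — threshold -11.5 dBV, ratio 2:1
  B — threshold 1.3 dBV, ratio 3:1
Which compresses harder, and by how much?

A: GR = 30.8 − 30.8/2 = 15.4 dB.
B: GR = 18 − 18/3 = 12 dB.
Difference: 3.4 dB in favour of A.

A, by 3.4 dB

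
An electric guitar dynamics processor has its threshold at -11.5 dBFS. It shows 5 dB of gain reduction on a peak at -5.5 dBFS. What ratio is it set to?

6:1

Input overshoot = -5.5 − (-11.5) = 6 dB.
Output overshoot = 6 − 5 = 1 dB.
Ratio = input overshoot / output overshoot = 6 / 1 = 6.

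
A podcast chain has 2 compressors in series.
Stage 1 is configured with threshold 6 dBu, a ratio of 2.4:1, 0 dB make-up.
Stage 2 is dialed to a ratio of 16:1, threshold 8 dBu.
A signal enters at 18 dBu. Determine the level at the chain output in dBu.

8.1875 dBu

Stage 1: 18 dBu is 12 dB over 6 dBu; at 2.4:1 that becomes 5 dB over, giving 11 dBu.
Stage 2: 3 dB above 8 dBu, reduced 16:1 to 0.1875 dB above → 8.1875 dBu.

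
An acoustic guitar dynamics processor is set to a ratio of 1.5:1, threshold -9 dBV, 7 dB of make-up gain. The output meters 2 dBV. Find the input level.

-3 dBV

Before make-up, the level was 2 − 7 = -5 dBV.
That's 4 dB above the -9 dBV threshold.
Before 1.5:1 compression the overshoot was 4 × 1.5 = 6 dB, so input = -9 + 6 = -3 dBV.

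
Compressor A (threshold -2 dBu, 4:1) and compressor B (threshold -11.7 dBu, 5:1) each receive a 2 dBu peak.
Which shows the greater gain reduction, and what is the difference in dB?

B, by 7.96 dB

A: overshoot 4 dB → output overshoot 1 dB → GR 3 dB.
B: overshoot 13.7 dB → output overshoot 2.74 dB → GR 10.96 dB.
Difference: 7.96 dB in favour of B.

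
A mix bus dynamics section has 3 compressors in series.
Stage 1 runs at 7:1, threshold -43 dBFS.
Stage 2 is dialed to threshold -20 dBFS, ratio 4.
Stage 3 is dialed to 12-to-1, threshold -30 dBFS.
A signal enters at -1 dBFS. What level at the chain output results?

-37 dBFS

Stage 1: overshoot 42 dB → 42/7 = 6 dB → -37 dBFS.
Stage 2: -37 dBFS is at or below the -20 dBFS threshold — no compression; output -37 dBFS.
Stage 3: -37 dBFS is at or below the -30 dBFS threshold — no compression; output -37 dBFS.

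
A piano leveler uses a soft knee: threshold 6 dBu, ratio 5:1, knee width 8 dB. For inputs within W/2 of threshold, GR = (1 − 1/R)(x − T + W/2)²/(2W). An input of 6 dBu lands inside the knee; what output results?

x − T + W/2 = 6 − 6 + 4 = 4.
GR = (1 − 1/5) × 4² / 16 = 0.8 × 16 / 16 = 0.8 dB.
Output = 6 − 0.8 = 5.2 dBu.

5.2 dBu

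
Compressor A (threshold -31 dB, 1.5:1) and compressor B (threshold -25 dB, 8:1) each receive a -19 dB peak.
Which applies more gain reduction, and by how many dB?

A: GR = 12 − 12/1.5 = 4 dB.
B: GR = 6 − 6/8 = 5.25 dB.
B applies 1.25 dB more gain reduction.

B, by 1.25 dB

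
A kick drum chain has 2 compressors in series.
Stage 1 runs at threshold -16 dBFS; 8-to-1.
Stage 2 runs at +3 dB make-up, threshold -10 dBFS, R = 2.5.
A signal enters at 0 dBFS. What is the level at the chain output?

Stage 1: 16 dB above -16 dBFS, reduced 8:1 to 2 dB above → -14 dBFS.
Stage 2: below threshold (-14 ≤ -10); passes unchanged; make-up brings it to -11 dBFS.

-11 dBFS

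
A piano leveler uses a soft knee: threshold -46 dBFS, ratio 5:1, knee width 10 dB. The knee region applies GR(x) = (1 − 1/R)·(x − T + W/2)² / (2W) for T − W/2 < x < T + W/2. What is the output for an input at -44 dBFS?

-45.96 dBFS

x − T + W/2 = -44 − (-46) + 5 = 7.
GR = (1 − 1/5) × 7² / 20 = 0.8 × 49 / 20 = 1.96 dB.
Output = -44 − 1.96 = -45.96 dBFS.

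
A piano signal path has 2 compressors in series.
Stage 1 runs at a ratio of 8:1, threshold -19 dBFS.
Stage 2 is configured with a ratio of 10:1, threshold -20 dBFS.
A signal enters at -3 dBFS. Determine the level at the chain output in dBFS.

Stage 1: overshoot 16 dB → 16/8 = 2 dB → -17 dBFS.
Stage 2: 3 dB above -20 dBFS, reduced 10:1 to 0.3 dB above → -19.7 dBFS.

-19.7 dBFS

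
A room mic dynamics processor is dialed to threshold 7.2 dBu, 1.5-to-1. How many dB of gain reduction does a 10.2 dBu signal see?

1 dB

Overshoot = 10.2 − 7.2 = 3 dB.
A 1.5:1 ratio leaves 2 dB of that excess.
So the signal is attenuated by 3 − 2 = 1 dB.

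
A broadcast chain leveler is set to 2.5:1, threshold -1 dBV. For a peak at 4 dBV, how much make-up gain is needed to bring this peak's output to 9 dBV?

8 dB

Without make-up, output = threshold + overshoot/2.5 = -1 + 2 = 1 dBV.
Gap to target: 8 dB.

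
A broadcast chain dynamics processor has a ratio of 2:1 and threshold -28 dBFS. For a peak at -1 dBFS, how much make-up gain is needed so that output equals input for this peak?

Overshoot 27 dB → 27/2 = 13.5 dB after compression, so the compressed level is -28 + 13.5 = -14.5 dBFS.
Make-up = target − compressed = -1 − (-14.5) = 13.5 dB.

13.5 dB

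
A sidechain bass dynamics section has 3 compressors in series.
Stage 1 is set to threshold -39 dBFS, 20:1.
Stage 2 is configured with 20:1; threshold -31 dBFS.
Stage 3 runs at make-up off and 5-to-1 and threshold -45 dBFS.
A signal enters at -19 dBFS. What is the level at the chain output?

Stage 1: overshoot 20 dB → 20/20 = 1 dB → -38 dBFS.
Stage 2: below threshold (-38 ≤ -31); passes unchanged; output -38 dBFS.
Stage 3: overshoot 7 dB → 7/5 = 1.4 dB → -43.6 dBFS.

-43.6 dBFS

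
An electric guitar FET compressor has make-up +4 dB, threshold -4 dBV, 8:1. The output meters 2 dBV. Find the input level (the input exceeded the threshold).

12 dBV

Stripping the +4 dB make-up gives -2 dBV at the gain stage.
The compressed level sits -2 − (-4) = 2 dB over threshold.
Before 8:1 compression the overshoot was 2 × 8 = 16 dB, so input = -4 + 16 = 12 dBV.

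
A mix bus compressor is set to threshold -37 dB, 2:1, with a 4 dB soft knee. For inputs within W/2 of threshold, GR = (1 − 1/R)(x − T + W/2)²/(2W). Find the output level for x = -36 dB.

x − T + W/2 = -36 − (-37) + 2 = 3.
GR = (1 − 1/2) × 3² / 8 = 0.5 × 9 / 8 = 0.5625 dB.
Output = -36 − 0.5625 = -36.5625 dB.

-36.5625 dB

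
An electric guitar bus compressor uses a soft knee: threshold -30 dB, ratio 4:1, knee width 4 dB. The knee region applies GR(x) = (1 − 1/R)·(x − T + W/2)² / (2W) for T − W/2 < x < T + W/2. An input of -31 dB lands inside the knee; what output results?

x − T + W/2 = -31 − (-30) + 2 = 1.
GR = (1 − 1/4) × 1² / 8 = 0.75 × 1 / 8 = 0.09375 dB.
Output = -31 − 0.09375 = -31.09375 dB.

-31.09375 dB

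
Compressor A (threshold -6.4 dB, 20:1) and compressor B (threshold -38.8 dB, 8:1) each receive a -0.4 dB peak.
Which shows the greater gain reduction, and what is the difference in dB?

B, by 27.9 dB

A: 6 dB over, compressed to 0.3 dB over, so 5.7 dB of GR.
B: 38.4 dB over, compressed to 4.8 dB over, so 33.6 dB of GR.
B applies 27.9 dB more gain reduction.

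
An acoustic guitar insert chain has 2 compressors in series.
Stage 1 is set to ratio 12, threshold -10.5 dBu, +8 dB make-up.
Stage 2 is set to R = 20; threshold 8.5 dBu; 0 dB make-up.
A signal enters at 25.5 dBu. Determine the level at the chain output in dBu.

0.5 dBu

Stage 1: 25.5 dBu is 36 dB over -10.5 dBu; at 12:1 that becomes 3 dB over, giving -7.5 dBu; +8 dB make-up → 0.5 dBu.
Stage 2: below threshold (0.5 ≤ 8.5); passes unchanged; output 0.5 dBu.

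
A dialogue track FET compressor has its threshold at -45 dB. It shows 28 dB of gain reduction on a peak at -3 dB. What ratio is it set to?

Input overshoot = -3 − (-45) = 42 dB.
Output overshoot = 42 − 28 = 14 dB.
Ratio = input overshoot / output overshoot = 42 / 14 = 3.

3:1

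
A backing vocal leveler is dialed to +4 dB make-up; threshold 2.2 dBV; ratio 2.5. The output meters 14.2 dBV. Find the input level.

22.2 dBV

Stripping the +4 dB make-up gives 10.2 dBV at the gain stage.
The compressed level sits 10.2 − 2.2 = 8 dB over threshold.
Before 2.5:1 compression the overshoot was 8 × 2.5 = 20 dB, so input = 2.2 + 20 = 22.2 dBV.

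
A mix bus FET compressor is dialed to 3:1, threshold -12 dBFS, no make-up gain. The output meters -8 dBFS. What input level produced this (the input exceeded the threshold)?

0 dBFS

That's 4 dB above the -12 dBFS threshold.
Before 3:1 compression the overshoot was 4 × 3 = 12 dB, so input = -12 + 12 = 0 dBFS.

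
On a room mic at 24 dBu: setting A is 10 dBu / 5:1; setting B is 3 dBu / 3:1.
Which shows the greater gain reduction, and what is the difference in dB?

A: GR = 14 − 14/5 = 11.2 dB.
B: GR = 21 − 21/3 = 14 dB.
Difference: 2.8 dB in favour of B.

B, by 2.8 dB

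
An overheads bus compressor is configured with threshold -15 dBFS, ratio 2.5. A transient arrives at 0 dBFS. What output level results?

-9 dBFS

Overshoot: 0 − (-15) = 15 dB.
At 2.5:1 the overshoot is divided by 2.5, leaving 6 dB above threshold.
So the level is -15 + 6 = -9 dBFS.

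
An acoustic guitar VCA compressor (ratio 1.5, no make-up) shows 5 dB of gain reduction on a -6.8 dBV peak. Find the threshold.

-21.8 dBV

Gain reduction = -6.8 − (-11.8) = 5 dB; output overshoot = GR / (R − 1) = 5 / 0.5 = 10 dB.
Threshold = output − output overshoot = -11.8 − 10 = -21.8 dBV.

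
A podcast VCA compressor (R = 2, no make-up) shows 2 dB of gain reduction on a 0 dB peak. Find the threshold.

-4 dB

Gain reduction = 0 − (-2) = 2 dB; output overshoot = GR / (R − 1) = 2 / 1 = 2 dB.
Threshold = output − output overshoot = -2 − 2 = -4 dB.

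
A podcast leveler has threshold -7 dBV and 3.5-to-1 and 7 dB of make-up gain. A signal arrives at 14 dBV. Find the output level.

6 dBV

Overshoot: 14 − (-7) = 21 dB.
3.5:1 compression reduces that to 21/3.5 = 6 dB over.
Output = -7 + 6 = -1 dBV; make-up adds 7 dB, giving 6 dBV.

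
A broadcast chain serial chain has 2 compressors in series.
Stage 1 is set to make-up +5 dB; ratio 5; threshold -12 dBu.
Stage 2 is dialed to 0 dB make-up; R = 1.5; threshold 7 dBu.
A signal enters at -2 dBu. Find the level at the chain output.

-5 dBu

Stage 1: overshoot 10 dB → 10/5 = 2 dB → -10 dBu; +5 dB make-up → -5 dBu.
Stage 2: below threshold (-5 ≤ 7); passes unchanged; output -5 dBu.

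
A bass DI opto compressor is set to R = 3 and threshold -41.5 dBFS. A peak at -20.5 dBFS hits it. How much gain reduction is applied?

14 dB

-20.5 dBFS exceeds the threshold by 21 dB.
After 3:1 compression the overshoot becomes 21/3 = 7 dB.
Gain reduction = 21 − 7 = 14 dB.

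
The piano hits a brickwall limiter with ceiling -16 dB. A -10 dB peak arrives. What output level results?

-16 dB

A brickwall limiter is an ∞:1 compressor: any input above the ceiling is clamped to -16 dB.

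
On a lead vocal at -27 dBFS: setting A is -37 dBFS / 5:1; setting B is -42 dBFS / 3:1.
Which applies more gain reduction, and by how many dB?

B, by 2 dB

A: 10 dB over, compressed to 2 dB over, so 8 dB of GR.
B: 15 dB over, compressed to 5 dB over, so 10 dB of GR.
B applies 2 dB more gain reduction.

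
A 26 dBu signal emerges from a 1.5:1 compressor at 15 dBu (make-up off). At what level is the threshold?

Let T be the threshold. Output overshoot = (input overshoot)/R, so 15 − T = (26 − T)/1.5.
1.5·(15 − T) = 26 − T → 0.5·T = 22.5 − 26 = -3.5.
T = -3.5/0.5 = -7 dBu.

-7 dBu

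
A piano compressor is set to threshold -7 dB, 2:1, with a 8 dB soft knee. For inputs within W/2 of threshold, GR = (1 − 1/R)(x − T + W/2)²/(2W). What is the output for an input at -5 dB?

-6.125 dB

x − T + W/2 = -5 − (-7) + 4 = 6.
GR = (1 − 1/2) × 6² / 16 = 0.5 × 36 / 16 = 1.125 dB.
Output = -5 − 1.125 = -6.125 dB.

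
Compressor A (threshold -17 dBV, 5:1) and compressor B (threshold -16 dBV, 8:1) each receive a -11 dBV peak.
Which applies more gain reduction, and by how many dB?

A, by 0.425 dB

A: 6 dB over, compressed to 1.2 dB over, so 4.8 dB of GR.
B: 5 dB over, compressed to 0.625 dB over, so 4.375 dB of GR.
Difference: 0.425 dB in favour of A.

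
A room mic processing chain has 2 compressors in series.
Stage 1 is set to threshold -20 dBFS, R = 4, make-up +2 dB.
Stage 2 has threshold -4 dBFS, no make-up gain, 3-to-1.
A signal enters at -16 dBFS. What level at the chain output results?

-17 dBFS

Stage 1: overshoot 4 dB → 4/4 = 1 dB → -19 dBFS; +2 dB make-up → -17 dBFS.
Stage 2: below threshold (-17 ≤ -4); passes unchanged; output -17 dBFS.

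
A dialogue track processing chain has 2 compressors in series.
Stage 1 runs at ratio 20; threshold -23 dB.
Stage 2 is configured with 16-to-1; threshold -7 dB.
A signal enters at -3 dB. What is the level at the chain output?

Stage 1: -3 dB is 20 dB over -23 dB; at 20:1 that becomes 1 dB over, giving -22 dB.
Stage 2: below threshold (-22 ≤ -7); passes unchanged; output -22 dB.

-22 dB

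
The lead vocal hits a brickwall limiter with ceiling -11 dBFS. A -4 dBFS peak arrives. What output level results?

-11 dBFS

A brickwall limiter is an ∞:1 compressor: any input above the ceiling is clamped to -11 dBFS.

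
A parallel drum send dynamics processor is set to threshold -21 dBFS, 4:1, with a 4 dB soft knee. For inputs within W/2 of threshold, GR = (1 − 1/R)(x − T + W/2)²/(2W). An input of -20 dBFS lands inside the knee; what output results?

-20.84375 dBFS

x − T + W/2 = -20 − (-21) + 2 = 3.
GR = (1 − 1/4) × 3² / 8 = 0.75 × 9 / 8 = 0.84375 dB.
Output = -20 − 0.84375 = -20.84375 dBFS.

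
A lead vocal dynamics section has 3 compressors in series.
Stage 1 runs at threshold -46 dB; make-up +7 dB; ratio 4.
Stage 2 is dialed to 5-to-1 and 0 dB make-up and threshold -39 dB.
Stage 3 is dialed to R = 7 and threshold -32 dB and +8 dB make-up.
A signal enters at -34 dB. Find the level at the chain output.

Stage 1: -34 dB is 12 dB over -46 dB; at 4:1 that becomes 3 dB over, giving -43 dB; +7 dB make-up → -36 dB.
Stage 2: overshoot 3 dB → 3/5 = 0.6 dB → -38.4 dB.
Stage 3: -38.4 dB ≤ -32 dB, so stage 3 doesn't engage; make-up brings it to -30.4 dB.

-30.4 dB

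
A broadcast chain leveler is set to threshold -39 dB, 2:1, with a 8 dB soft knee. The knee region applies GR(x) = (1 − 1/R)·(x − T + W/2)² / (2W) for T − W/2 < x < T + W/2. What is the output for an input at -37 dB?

-38.125 dB

x − T + W/2 = -37 − (-39) + 4 = 6.
GR = (1 − 1/2) × 6² / 16 = 0.5 × 36 / 16 = 1.125 dB.
Output = -37 − 1.125 = -38.125 dB.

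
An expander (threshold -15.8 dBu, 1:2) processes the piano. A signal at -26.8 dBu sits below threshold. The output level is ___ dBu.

Undershoot = (-15.8) − (-26.8) = 11 dB.
At 1:2, that expands to 22 dB under threshold.
Output = -15.8 − 22 = -37.8 dBu.

-37.8 dBu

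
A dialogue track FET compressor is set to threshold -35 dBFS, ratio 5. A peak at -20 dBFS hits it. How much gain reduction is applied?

The signal is 15 dB above threshold.
A 5:1 ratio leaves 3 dB of that excess.
GR = overshoot in − overshoot out = 15 − 3 = 12 dB.

12 dB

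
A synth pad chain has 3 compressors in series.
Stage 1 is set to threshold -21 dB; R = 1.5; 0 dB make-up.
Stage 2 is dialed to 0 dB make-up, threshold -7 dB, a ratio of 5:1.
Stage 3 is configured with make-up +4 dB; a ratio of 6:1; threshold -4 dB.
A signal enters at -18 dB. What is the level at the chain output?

Stage 1: 3 dB above -21 dB, reduced 1.5:1 to 2 dB above → -19 dB.
Stage 2: below threshold (-19 ≤ -7); passes unchanged; output -19 dB.
Stage 3: -19 dB is at or below the -4 dB threshold — no compression; make-up brings it to -15 dB.

-15 dB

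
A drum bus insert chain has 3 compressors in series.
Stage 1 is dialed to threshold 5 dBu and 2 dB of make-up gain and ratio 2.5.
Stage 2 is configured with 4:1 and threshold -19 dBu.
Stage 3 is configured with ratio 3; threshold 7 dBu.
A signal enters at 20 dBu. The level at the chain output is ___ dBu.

-11 dBu

Stage 1: 20 dBu is 15 dB over 5 dBu; at 2.5:1 that becomes 6 dB over, giving 11 dBu; +2 dB make-up → 13 dBu.
Stage 2: overshoot 32 dB → 32/4 = 8 dB → -11 dBu.
Stage 3: below threshold (-11 ≤ 7); passes unchanged; output -11 dBu.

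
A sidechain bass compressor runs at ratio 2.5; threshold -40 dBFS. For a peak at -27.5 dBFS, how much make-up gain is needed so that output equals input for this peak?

7.5 dB

Overshoot 12.5 dB → 12.5/2.5 = 5 dB after compression, so the compressed level is -40 + 5 = -35 dBFS.
Make-up = target − compressed = -27.5 − (-35) = 7.5 dB.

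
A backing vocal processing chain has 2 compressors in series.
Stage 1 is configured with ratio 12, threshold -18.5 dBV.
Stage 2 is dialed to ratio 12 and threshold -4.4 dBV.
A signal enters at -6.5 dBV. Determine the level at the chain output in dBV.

-17.5 dBV

Stage 1: -6.5 dBV is 12 dB over -18.5 dBV; at 12:1 that becomes 1 dB over, giving -17.5 dBV.
Stage 2: below threshold (-17.5 ≤ -4.4); passes unchanged; output -17.5 dBV.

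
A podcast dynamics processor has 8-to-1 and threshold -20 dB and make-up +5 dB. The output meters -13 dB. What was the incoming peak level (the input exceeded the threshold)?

-4 dB

Before make-up, the level was -13 − 5 = -18 dB.
Post-compression overshoot = -18 − (-20) = 2 dB.
Input overshoot = R × output overshoot = 16 dB → input = -20 + 16 = -4 dB.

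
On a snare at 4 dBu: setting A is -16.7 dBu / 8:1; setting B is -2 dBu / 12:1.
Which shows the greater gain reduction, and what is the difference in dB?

A, by 12.6125 dB

A: GR = 20.7 − 20.7/8 = 18.1125 dB.
B: GR = 6 − 6/12 = 5.5 dB.
Difference: 12.6125 dB in favour of A.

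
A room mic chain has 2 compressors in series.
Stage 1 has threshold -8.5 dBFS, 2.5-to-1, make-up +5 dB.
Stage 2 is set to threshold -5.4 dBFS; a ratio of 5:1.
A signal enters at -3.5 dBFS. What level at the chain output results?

Stage 1: -3.5 dBFS is 5 dB over -8.5 dBFS; at 2.5:1 that becomes 2 dB over, giving -6.5 dBFS; +5 dB make-up → -1.5 dBFS.
Stage 2: 3.9 dB above -5.4 dBFS, reduced 5:1 to 0.78 dB above → -4.62 dBFS.

-4.62 dBFS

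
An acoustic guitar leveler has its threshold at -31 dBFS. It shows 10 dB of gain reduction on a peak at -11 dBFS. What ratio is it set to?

Input overshoot = -11 − (-31) = 20 dB.
Output overshoot = 20 − 10 = 10 dB.
Ratio = input overshoot / output overshoot = 20 / 10 = 2.

2:1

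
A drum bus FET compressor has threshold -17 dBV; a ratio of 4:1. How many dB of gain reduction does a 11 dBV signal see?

21 dB

The signal is 28 dB above threshold.
After 4:1 compression the overshoot becomes 28/4 = 7 dB.
GR = overshoot in − overshoot out = 28 − 7 = 21 dB.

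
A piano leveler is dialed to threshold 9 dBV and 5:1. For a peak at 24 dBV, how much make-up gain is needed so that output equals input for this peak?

Without make-up, output = threshold + overshoot/5 = 9 + 3 = 12 dBV.
Gap to target: 12 dB.

12 dB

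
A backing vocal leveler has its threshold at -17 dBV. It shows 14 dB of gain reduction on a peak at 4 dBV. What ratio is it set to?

Input overshoot = 4 − (-17) = 21 dB.
Output overshoot = 21 − 14 = 7 dB.
Ratio = input overshoot / output overshoot = 21 / 7 = 3.

3:1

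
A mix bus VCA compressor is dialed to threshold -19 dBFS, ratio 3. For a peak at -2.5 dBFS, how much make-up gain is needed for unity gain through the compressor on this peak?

11 dB

The peak compresses to -19 + 16.5/3 = -13.5 dBFS.
To reach -2.5 dBFS requires -2.5 − (-13.5) = 11 dB of make-up.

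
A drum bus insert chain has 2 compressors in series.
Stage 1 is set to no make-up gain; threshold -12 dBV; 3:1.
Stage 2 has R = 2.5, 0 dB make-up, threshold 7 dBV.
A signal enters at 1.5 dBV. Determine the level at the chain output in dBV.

Stage 1: 1.5 dBV is 13.5 dB over -12 dBV; at 3:1 that becomes 4.5 dB over, giving -7.5 dBV.
Stage 2: below threshold (-7.5 ≤ 7); passes unchanged; output -7.5 dBV.

-7.5 dBV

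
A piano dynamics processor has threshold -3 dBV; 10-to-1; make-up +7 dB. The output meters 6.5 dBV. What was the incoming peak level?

Stripping the +7 dB make-up gives -0.5 dBV at the gain stage.
Post-compression overshoot = -0.5 − (-3) = 2.5 dB.
Input overshoot = R × output overshoot = 25 dB → input = -3 + 25 = 22 dBV.

22 dBV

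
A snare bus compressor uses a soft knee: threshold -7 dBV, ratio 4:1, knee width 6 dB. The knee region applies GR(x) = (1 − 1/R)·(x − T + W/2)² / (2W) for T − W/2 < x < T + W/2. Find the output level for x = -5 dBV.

x − T + W/2 = -5 − (-7) + 3 = 5.
GR = (1 − 1/4) × 5² / 12 = 0.75 × 25 / 12 = 1.5625 dB.
Output = -5 − 1.5625 = -6.5625 dBV.

-6.5625 dBV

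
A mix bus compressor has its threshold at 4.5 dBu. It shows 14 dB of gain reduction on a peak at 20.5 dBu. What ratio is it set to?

Input overshoot = 20.5 − 4.5 = 16 dB.
Output overshoot = 16 − 14 = 2 dB.
Ratio = input overshoot / output overshoot = 16 / 2 = 8.

8:1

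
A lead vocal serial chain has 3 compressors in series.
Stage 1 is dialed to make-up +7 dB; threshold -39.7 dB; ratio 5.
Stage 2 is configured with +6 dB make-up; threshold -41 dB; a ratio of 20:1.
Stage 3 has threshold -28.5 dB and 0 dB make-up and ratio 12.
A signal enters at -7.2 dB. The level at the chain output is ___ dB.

-34.26 dB

Stage 1: 32.5 dB above -39.7 dB, reduced 5:1 to 6.5 dB above → -33.2 dB; +7 dB make-up → -26.2 dB.
Stage 2: overshoot 14.8 dB → 14.8/20 = 0.74 dB → -40.26 dB; +6 dB make-up → -34.26 dB.
Stage 3: below threshold (-34.26 ≤ -28.5); passes unchanged; output -34.26 dB.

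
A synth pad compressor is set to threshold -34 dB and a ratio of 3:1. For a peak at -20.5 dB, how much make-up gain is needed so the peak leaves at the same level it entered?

9 dB

The peak compresses to -34 + 13.5/3 = -29.5 dB.
To reach -20.5 dB requires -20.5 − (-29.5) = 9 dB of make-up.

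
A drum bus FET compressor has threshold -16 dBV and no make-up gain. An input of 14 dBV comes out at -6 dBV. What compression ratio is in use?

3:1

Input overshoot = 14 − (-16) = 30 dB; output overshoot = -6 − (-16) = 10 dB.
Ratio = 30 / 10 = 3.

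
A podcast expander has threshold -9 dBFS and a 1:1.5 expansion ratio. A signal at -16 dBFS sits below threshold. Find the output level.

-19.5 dBFS

The input is 7 dB below the -9 dBFS threshold.
A 1:1.5 expander multiplies undershoot by 1.5: 7 × 1.5 = 10.5 dB below threshold.
Output = -9 − 10.5 = -19.5 dBFS.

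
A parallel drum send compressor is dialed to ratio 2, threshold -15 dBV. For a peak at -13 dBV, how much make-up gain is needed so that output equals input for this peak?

Overshoot 2 dB → 2/2 = 1 dB after compression, so the compressed level is -15 + 1 = -14 dBV.
Make-up = target − compressed = -13 − (-14) = 1 dB.

1 dB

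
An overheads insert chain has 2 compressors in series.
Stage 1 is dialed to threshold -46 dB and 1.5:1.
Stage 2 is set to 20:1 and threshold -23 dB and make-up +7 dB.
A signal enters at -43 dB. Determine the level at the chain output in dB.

Stage 1: overshoot 3 dB → 3/1.5 = 2 dB → -44 dB.
Stage 2: below threshold (-44 ≤ -23); passes unchanged; make-up brings it to -37 dB.

-37 dB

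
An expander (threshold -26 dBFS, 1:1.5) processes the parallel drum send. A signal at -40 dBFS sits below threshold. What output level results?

-47 dBFS

Below threshold, a 1:1.5 expander applies gain = (1.5−1)×(T − x) of attenuation.
(1.5−1) × 14 = 7 dB, so output = -40 − 7 = -47 dBFS.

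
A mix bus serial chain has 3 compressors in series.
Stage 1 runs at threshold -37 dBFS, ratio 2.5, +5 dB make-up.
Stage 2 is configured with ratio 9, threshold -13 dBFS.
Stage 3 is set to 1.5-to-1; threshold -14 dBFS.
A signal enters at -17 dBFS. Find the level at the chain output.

Stage 1: -17 dBFS is 20 dB over -37 dBFS; at 2.5:1 that becomes 8 dB over, giving -29 dBFS; +5 dB make-up → -24 dBFS.
Stage 2: -24 dBFS is at or below the -13 dBFS threshold — no compression; output -24 dBFS.
Stage 3: -24 dBFS is at or below the -14 dBFS threshold — no compression; output -24 dBFS.

-24 dBFS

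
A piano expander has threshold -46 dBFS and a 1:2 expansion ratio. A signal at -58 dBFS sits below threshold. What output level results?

-70 dBFS

The input is 12 dB below the -46 dBFS threshold.
A 1:2 expander multiplies undershoot by 2: 12 × 2 = 24 dB below threshold.
Output = -46 − 24 = -70 dBFS.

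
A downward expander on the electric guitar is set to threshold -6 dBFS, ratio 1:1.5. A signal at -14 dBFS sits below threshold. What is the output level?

-18 dBFS

Undershoot = (-6) − (-14) = 8 dB.
At 1:1.5, that expands to 12 dB under threshold.
Output = -6 − 12 = -18 dBFS.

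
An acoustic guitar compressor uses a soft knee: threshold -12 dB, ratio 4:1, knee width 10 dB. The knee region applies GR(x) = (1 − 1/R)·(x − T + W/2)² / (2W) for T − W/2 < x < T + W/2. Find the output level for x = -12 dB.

-12.9375 dB

x − T + W/2 = -12 − (-12) + 5 = 5.
GR = (1 − 1/4) × 5² / 20 = 0.75 × 25 / 20 = 0.9375 dB.
Output = -12 − 0.9375 = -12.9375 dB.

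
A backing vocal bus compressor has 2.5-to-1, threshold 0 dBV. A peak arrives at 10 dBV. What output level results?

The input is 10 dB above the 0 dBV threshold.
The 10 dB excess becomes 4 dB after 2.5:1 reduction.
So the level is 0 + 4 = 4 dBV.

4 dBV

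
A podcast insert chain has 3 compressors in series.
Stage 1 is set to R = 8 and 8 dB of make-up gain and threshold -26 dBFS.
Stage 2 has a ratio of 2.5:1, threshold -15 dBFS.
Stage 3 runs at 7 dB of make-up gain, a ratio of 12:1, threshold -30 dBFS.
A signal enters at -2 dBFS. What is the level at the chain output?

Stage 1: -2 dBFS is 24 dB over -26 dBFS; at 8:1 that becomes 3 dB over, giving -23 dBFS; +8 dB make-up → -15 dBFS.
Stage 2: -15 dBFS ≤ -15 dBFS, so stage 2 doesn't engage; output -15 dBFS.
Stage 3: 15 dB above -30 dBFS, reduced 12:1 to 1.25 dB above → -28.75 dBFS; +7 dB make-up → -21.75 dBFS.

-21.75 dBFS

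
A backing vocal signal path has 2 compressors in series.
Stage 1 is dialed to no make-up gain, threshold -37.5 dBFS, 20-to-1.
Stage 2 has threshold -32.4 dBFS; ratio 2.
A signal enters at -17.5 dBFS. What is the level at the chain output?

-36.5 dBFS

Stage 1: -17.5 dBFS is 20 dB over -37.5 dBFS; at 20:1 that becomes 1 dB over, giving -36.5 dBFS.
Stage 2: -36.5 dBFS ≤ -32.4 dBFS, so stage 2 doesn't engage; output -36.5 dBFS.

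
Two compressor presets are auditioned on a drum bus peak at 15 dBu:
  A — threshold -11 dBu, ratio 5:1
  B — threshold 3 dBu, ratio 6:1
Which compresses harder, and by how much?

A, by 10.8 dB

A: 26 dB over, compressed to 5.2 dB over, so 20.8 dB of GR.
B: 12 dB over, compressed to 2 dB over, so 10 dB of GR.
A applies 10.8 dB more gain reduction.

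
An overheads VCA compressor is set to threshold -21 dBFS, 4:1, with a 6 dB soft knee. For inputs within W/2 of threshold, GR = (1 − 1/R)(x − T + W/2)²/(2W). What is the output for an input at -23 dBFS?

x − T + W/2 = -23 − (-21) + 3 = 1.
GR = (1 − 1/4) × 1² / 12 = 0.75 × 1 / 12 = 0.0625 dB.
Output = -23 − 0.0625 = -23.0625 dBFS.

-23.0625 dBFS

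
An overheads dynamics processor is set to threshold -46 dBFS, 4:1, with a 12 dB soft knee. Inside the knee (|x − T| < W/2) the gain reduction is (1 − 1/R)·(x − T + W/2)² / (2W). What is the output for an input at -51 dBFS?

-51.03125 dBFS

x − T + W/2 = -51 − (-46) + 6 = 1.
GR = (1 − 1/4) × 1² / 24 = 0.75 × 1 / 24 = 0.03125 dB.
Output = -51 − 0.03125 = -51.03125 dBFS.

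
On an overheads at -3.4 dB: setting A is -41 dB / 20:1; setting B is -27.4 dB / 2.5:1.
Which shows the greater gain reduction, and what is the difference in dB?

A: overshoot 37.6 dB → output overshoot 1.88 dB → GR 35.72 dB.
B: overshoot 24 dB → output overshoot 9.6 dB → GR 14.4 dB.
A applies 21.32 dB more gain reduction.

A, by 21.32 dB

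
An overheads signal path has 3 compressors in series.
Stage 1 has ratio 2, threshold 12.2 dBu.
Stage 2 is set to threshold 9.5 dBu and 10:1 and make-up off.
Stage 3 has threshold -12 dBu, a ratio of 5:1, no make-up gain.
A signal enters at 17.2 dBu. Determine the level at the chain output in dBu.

-7.596 dBu

Stage 1: 17.2 dBu is 5 dB over 12.2 dBu; at 2:1 that becomes 2.5 dB over, giving 14.7 dBu.
Stage 2: 5.2 dB above 9.5 dBu, reduced 10:1 to 0.52 dB above → 10.02 dBu.
Stage 3: 22.02 dB above -12 dBu, reduced 5:1 to 4.404 dB above → -7.596 dBu.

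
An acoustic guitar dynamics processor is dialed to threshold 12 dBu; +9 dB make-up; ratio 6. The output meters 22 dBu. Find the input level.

Remove make-up: 22 − 9 = 13 dBu.
The compressed level sits 13 − 12 = 1 dB over threshold.
Undo the ratio: input overshoot = 1 × 6 = 6 dB, giving input = 18 dBu.

18 dBu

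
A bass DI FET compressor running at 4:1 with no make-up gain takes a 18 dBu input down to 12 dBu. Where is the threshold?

10 dBu

Let T be the threshold. Output overshoot = (input overshoot)/R, so 12 − T = (18 − T)/4.
4·(12 − T) = 18 − T → 3·T = 48 − 18 = 30.
T = 30/3 = 10 dBu.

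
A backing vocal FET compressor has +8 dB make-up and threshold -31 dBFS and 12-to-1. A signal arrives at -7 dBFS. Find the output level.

-7 dBFS sits 24 dB over threshold.
12:1 compression reduces that to 24/12 = 2 dB over.
That puts the output at -29 dBFS; make-up adds 8 dB, giving -21 dBFS.

-21 dBFS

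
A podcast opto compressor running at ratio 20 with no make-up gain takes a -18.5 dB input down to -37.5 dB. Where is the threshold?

Gain reduction = -18.5 − (-37.5) = 19 dB; output overshoot = GR / (R − 1) = 19 / 19 = 1 dB.
Threshold = output − output overshoot = -37.5 − 1 = -38.5 dB.

-38.5 dB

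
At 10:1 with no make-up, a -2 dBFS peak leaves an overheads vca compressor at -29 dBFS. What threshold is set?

Input is 30 dB above T (since output overshoot × R = input overshoot: (-29 − T)·10 = -2 − T gives T = -32 dBFS).
Check: -32 + (-2 − (-32))/10 = -32 + 3 = -29 dBFS. ✓

-32 dBFS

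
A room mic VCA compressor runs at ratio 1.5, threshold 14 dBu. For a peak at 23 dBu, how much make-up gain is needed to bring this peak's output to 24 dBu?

4 dB

The peak compresses to 14 + 9/1.5 = 20 dBu.
To reach 24 dBu requires 24 − 20 = 4 dB of make-up.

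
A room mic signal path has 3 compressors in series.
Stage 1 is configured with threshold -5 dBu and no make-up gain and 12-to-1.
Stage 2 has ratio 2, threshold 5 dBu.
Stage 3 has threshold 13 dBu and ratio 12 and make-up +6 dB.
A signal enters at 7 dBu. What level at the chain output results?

2 dBu

Stage 1: 12 dB above -5 dBu, reduced 12:1 to 1 dB above → -4 dBu.
Stage 2: -4 dBu ≤ 5 dBu, so stage 2 doesn't engage; output -4 dBu.
Stage 3: -4 dBu is at or below the 13 dBu threshold — no compression; make-up brings it to 2 dBu.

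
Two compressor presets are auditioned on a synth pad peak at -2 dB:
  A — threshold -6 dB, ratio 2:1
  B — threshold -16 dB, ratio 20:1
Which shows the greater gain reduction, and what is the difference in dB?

B, by 11.3 dB

A: overshoot 4 dB → output overshoot 2 dB → GR 2 dB.
B: overshoot 14 dB → output overshoot 0.7 dB → GR 13.3 dB.
B applies 11.3 dB more gain reduction.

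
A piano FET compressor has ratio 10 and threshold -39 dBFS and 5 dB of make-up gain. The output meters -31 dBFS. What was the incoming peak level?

-9 dBFS

Remove make-up: -31 − 5 = -36 dBFS.
That's 3 dB above the -39 dBFS threshold.
Undo the ratio: input overshoot = 3 × 10 = 30 dB, giving input = -9 dBFS.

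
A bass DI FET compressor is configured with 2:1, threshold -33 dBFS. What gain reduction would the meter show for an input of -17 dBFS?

8 dB

The signal is 16 dB above threshold.
After 2:1 compression the overshoot becomes 16/2 = 8 dB.
Gain reduction = 16 − 8 = 8 dB.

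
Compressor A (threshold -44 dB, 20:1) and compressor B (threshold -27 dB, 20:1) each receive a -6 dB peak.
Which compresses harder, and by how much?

A: 38 dB over, compressed to 1.9 dB over, so 36.1 dB of GR.
B: 21 dB over, compressed to 1.05 dB over, so 19.95 dB of GR.
A applies 16.15 dB more gain reduction.

A, by 16.15 dB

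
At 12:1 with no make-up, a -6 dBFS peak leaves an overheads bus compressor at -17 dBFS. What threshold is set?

Gain reduction = -6 − (-17) = 11 dB; output overshoot = GR / (R − 1) = 11 / 11 = 1 dB.
Threshold = output − output overshoot = -17 − 1 = -18 dBFS.

-18 dBFS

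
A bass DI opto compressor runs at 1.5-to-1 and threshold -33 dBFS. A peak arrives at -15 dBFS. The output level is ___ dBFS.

Overshoot: -15 − (-33) = 18 dB.
At 1.5:1 the overshoot is divided by 1.5, leaving 12 dB above threshold.
So the level is -33 + 12 = -21 dBFS.

-21 dBFS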